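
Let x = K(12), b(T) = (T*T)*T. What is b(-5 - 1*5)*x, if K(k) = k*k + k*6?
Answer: -216000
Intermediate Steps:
K(k) = k² + 6*k
b(T) = T³ (b(T) = T²*T = T³)
x = 216 (x = 12*(6 + 12) = 12*18 = 216)
b(-5 - 1*5)*x = (-5 - 1*5)³*216 = (-5 - 5)³*216 = (-10)³*216 = -1000*216 = -216000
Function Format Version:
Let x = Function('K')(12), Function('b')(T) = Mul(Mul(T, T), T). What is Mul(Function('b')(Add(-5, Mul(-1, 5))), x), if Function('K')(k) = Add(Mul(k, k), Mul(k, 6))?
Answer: -216000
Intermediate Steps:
Function('K')(k) = Add(Pow(k, 2), Mul(6, k))
Function('b')(T) = Pow(T, 3) (Function('b')(T) = Mul(Pow(T, 2), T) = Pow(T, 3))
x = 216 (x = Mul(12, Add(6, 12)) = Mul(12, 18) = 216)
Mul(Function('b')(Add(-5, Mul(-1, 5))), x) = Mul(Pow(Add(-5, Mul(-1, 5)), 3), 216) = Mul(Pow(Add(-5, -5), 3), 216) = Mul(Pow(-10, 3), 216) = Mul(-1000, 216) = -216000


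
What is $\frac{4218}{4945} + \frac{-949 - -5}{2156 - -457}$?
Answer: $\frac{6353554}{12921285} \approx 0.49171$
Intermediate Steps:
$\frac{4218}{4945} + \frac{-949 - -5}{2156 - -457} = 4218 \cdot \frac{1}{4945} + \frac{-949 + 5}{2156 + 457} = \frac{4218}{4945} - \frac{944}{2613} = \frac{6353554}{12921285}$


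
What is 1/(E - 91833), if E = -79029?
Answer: -1/170862 ≈ -5.8527e-6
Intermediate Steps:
1/(E - 91833) = 1/(-79029 - 91833) = 1/(-170862) = -1/170862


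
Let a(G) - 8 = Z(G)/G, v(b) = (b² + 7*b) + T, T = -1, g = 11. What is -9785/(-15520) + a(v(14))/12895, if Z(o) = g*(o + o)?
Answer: 5065727/8005216 ≈ 0.63280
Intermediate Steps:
Z(o) = 22*o (Z(o) = 11*(o + o) = 11*(2*o) = 22*o)
v(b) = -1 + b² + 7*b (v(b) = (b² + 7*b) - 1 = -1 + b² + 7*b)
a(G) = 30 (a(G) = 8 + (22*G)/G = 8 + 22 = 30)
-9785/(-15520) + a(v(14))/12895 = -9785/(-15520) + 30/12895 = -9785*(-1/15520) + 30*(1/12895) = 1957/3104 + 6/2579 = 5065727/8005216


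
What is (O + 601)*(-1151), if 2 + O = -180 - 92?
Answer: -376377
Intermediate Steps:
O = -274 (O = -2 + (-180 - 92) = -2 - 272 = -274)
(O + 601)*(-1151) = (-274 + 601)*(-1151) = 327*(-1151) = -376377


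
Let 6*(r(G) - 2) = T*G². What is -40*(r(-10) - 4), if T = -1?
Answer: 2240/3 ≈ 746.67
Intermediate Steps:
r(G) = 2 - G²/6 (r(G) = 2 + (-G²)/6 = 2 - G²/6)
-40*(r(-10) - 4) = -40*((2 - ⅙*(-10)²) - 4) = -40*((2 - ⅙*100) - 4) = -40*((2 - 50/3) - 4) = -40*(-44/3 - 4) = -40*(-56/3) = 2240/3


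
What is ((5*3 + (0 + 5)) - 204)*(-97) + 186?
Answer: 18034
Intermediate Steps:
((5*3 + (0 + 5)) - 204)*(-97) + 186 = ((15 + 5) - 204)*(-97) + 186 = (20 - 204)*(-97) + 186 = -184*(-97) + 186 = 17848 + 186 = 18034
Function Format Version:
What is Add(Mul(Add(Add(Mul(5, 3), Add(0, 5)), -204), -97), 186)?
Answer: 18034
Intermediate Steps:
Add(Mul(Add(Add(Mul(5, 3), Add(0, 5)), -204), -97), 186) = Add(Mul(Add(Add(15, 5), -204), -97), 186) = Add(Mul(Add(20, -204), -97), 186) = Add(Mul(-184, -97), 186) = Add(17848, 186) = 18034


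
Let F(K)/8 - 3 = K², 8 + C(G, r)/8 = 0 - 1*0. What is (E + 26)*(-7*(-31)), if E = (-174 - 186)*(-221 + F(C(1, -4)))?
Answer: -2544440878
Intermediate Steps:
C(G, r) = -64 (C(G, r) = -64 + 8*(0 - 1*0) = -64 + 8*(0 + 0) = -64 + 8*0 = -64 + 0 = -64)
F(K) = 24 + 8*K²
E = -11725560 (E = (-174 - 186)*(-221 + (24 + 8*(-64)²)) = -360*(-221 + (24 + 8*4096)) = -360*(-221 + (24 + 32768)) = -360*(-221 + 32792) = -360*32571 = -11725560)
(E + 26)*(-7*(-31)) = (-11725560 + 26)*(-7*(-31)) = -11725534*217 = -2544440878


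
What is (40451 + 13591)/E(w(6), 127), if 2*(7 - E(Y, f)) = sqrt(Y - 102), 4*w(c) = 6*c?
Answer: 1513176/289 + 108084*I*sqrt(93)/289 ≈ 5235.9 + 3606.7*I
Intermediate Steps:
w(c) = 3*c/2 (w(c) = (6*c)/4 = 3*c/2)
E(Y, f) = 7 - sqrt(-102 + Y)/2 (E(Y, f) = 7 - sqrt(Y - 102)/2 = 7 - sqrt(-102 + Y)/2)
(40451 + 13591)/E(w(6), 127) = (40451 + 13591)/(7 - sqrt(-102 + (3/2)*6)/2) = 54042/(7 - sqrt(-102 + 9)/2) = 54042/(7 - I*sqrt(93)/2)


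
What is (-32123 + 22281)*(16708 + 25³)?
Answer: -318221386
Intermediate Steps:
(-32123 + 22281)*(16708 + 25³) = -9842*(16708 + 15625) = -9842*32333 = -318221386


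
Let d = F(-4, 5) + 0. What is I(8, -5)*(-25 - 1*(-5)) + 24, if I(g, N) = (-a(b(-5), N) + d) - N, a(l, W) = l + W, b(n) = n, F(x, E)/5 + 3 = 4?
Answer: -376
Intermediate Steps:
F(x, E) = 5 (F(x, E) = -15 + 5*4 = -15 + 20 = 5)
a(l, W) = W + l
d = 5 (d = 5 + 0 = 5)
I(g, N) = 10 - 2*N (I(g, N) = (-(N - 5) + 5) - N = (-(-5 + N) + 5) - N = ((5 - N) + 5) - N = (10 - N) - N = 10 - 2*N)
I(8, -5)*(-25 - 1*(-5)) + 24 = (10 - 2*(-5))*(-25 - 1*(-5)) + 24 = (10 + 10)*(-25 + 5) + 24 = 20*(-20) + 24 = -400 + 24 = -376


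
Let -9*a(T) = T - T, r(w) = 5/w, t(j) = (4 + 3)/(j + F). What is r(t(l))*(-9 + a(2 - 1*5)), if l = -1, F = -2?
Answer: 135/7 ≈ 19.286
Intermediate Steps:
t(j) = 7/(-2 + j) (t(j) = (4 + 3)/(j - 2) = 7/(-2 + j))
a(T) = 0 (a(T) = -(T - T)/9 = -⅑*0 = 0)
r(t(l))*(-9 + a(2 - 1*5)) = (5/((7/(-2 - 1))))*(-9 + 0) = (5/((7/(-3))))*(-9) = (5/((7*(-⅓))))*(-9) = (5/(-7/3))*(-9) = (5*(-3/7))*(-9) = -15/7*(-9) = 135/7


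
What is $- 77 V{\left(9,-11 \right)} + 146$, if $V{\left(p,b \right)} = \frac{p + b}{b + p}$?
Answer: $69$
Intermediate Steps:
$V{\left(p,b \right)} = 1$ ($V{\left(p,b \right)} = \frac{b + p}{b + p} = 1$)
$- 77 V{\left(9,-11 \right)} + 146 = \left(-77\right) 1 + 146 = -77 + 146 = 69$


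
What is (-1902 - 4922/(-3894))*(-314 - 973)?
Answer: 144328587/59 ≈ 2.4462e+6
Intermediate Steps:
(-1902 - 4922/(-3894))*(-314 - 973) = (-1902 - 4922*(-1/3894))*(-1287) = (-1902 + 2461/1947)*(-1287) = -3700733/1947*(-1287) = 144328587/59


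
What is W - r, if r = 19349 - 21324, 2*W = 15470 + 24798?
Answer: 22109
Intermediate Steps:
W = 20134 (W = (15470 + 24798)/2 = (1/2)*40268 = 20134)
r = -1975
W - r = 20134 - 1*(-1975) = 20134 + 1975 = 22109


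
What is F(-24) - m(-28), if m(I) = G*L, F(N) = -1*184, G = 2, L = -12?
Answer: -160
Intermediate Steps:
F(N) = -184
m(I) = -24 (m(I) = 2*(-12) = -24)
F(-24) - m(-28) = -184 - 1*(-24) = -184 + 24 = -160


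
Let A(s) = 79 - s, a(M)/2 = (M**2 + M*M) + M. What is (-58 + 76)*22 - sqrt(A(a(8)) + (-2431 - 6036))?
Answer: 396 - 2*I*sqrt(2165) ≈ 396.0 - 93.059*I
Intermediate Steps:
a(M) = 2*M + 4*M**2 (a(M) = 2*((M**2 + M*M) + M) = 2*((M**2 + M**2) + M) = 2*(2*M**2 + M) = 2*(M + 2*M**2) = 2*M + 4*M**2)
(-58 + 76)*22 - sqrt(A(a(8)) + (-2431 - 6036)) = (-58 + 76)*22 - sqrt((79 - 2*8*(1 + 2*8)) + (-2431 - 6036)) = 18*22 - sqrt((79 - 2*8*(1 + 16)) - 8467) = 396 - sqrt((79 - 2*8*17) - 8467) = 396 - sqrt((79 - 1*272) - 8467) = 396 - sqrt((79 - 272) - 8467) = 396 - sqrt(-193 - 8467) = 396 - sqrt(-8660) = 396 - 2*I*sqrt(2165)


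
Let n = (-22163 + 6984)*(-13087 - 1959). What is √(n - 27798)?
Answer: 2*√57088859 ≈ 15111.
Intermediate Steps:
n = 228383234 (n = -15179*(-15046) = 228383234)
√(n - 27798) = √(228383234 - 27798) = √228355436 = 2*√57088859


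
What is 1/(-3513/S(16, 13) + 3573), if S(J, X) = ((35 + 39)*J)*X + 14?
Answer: 15406/55042125 ≈ 0.00027989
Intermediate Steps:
S(J, X) = 14 + 74*J*X (S(J, X) = (74*J)*X + 14 = 74*J*X + 14 = 14 + 74*J*X)
1/(-3513/S(16, 13) + 3573) = 1/(-3513/(14 + 74*16*13) + 3573) = 1/(-3513/(14 + 15392) + 3573) = 1/(-3513/15406 + 3573) = 1/(55042125/15406) = 15406/55042125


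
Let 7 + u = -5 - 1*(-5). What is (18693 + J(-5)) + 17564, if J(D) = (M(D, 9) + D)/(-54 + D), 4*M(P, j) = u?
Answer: 8556679/236 ≈ 36257.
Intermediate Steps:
u = -7 (u = -7 + (-5 - 1*(-5)) = -7 + (-5 + 5) = -7 + 0 = -7)
M(P, j) = -7/4 (M(P, j) = (1/4)*(-7) = -7/4)
J(D) = (-7/4 + D)/(-54 + D)
(18693 + J(-5)) + 17564 = (18693 + (-7/4 - 5)/(-54 - 5)) + 17564 = (18693 - 27/4/(-59)) + 17564 = (18693 - 1/59*(-27/4)) + 17564 = (18693 + 27/236) + 17564 = 4411575/236 + 17564 = 8556679/236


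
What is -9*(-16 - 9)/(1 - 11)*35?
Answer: -1575/2 ≈ -787.50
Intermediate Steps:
-9*(-16 - 9)/(1 - 11)*35 = -(-225)/(-10)*35 = -(-225)*(-1)/10*35 = -9*5/2*35 = -45/2*35 = -1575/2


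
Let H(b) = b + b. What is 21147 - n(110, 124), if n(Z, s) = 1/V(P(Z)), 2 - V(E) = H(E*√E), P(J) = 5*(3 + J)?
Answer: 7628235672457/360724248 + 565*√565/360724248 ≈ 21147.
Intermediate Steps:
H(b) = 2*b
P(J) = 15 + 5*J
V(E) = 2 - 2*E^(3/2) (V(E) = 2 - 2*E*√E = 2 - 2*E^(3/2))
n(Z, s) = 1/(2 - 2*(15 + 5*Z)^(3/2))
21147 - n(110, 124) = 21147 - (-1)/(-2 + 10*√5*(3 + 110)^(3/2)) = 21147 - (-1)/(-2 + 10*√5*113^(3/2)) = 21147 - (-1)/(-2 + 10*√5*(113*√113)) = 21147 - (-1)/(-2 + 1130*√565) = 21147 + 1/(-2 + 1130*√565)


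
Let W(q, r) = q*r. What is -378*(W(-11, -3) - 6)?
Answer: -10206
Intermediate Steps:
-378*(W(-11, -3) - 6) = -378*(-11*(-3) - 6) = -378*(33 - 6) = -378*27 = -10206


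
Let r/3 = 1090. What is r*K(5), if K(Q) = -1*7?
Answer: -22890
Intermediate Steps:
r = 3270 (r = 3*1090 = 3270)
K(Q) = -7
r*K(5) = 3270*(-7) = -22890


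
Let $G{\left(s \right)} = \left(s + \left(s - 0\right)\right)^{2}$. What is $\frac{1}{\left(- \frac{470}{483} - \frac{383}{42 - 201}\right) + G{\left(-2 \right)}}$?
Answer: $\frac{8533}{148779} \approx 0.057353$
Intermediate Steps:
$G{\left(s \right)} = 4 s^{2}$ ($G{\left(s \right)} = \left(s + \left(s + 0\right)\right)^{2} = \left(s + s\right)^{2} = \left(2 s\right)^{2} = 4 s^{2}$)
$\frac{1}{\left(- \frac{470}{483} - \frac{383}{42 - 201}\right) + G{\left(-2 \right)}} = \frac{1}{\left(- \frac{470}{483} - \frac{383}{42 - 201}\right) + 4 \left(-2\right)^{2}} = \frac{1}{\left(\left(-470\right) \frac{1}{483} - \frac{383}{-159}\right) + 4 \cdot 4} = \frac{1}{\left(- \frac{470}{483} - - \frac{383}{159}\right) + 16} = \frac{1}{\left(- \frac{470}{483} + \frac{383}{159}\right) + 16} = \frac{1}{\frac{12251}{8533} + 16} = \frac{1}{\frac{148779}{8533}} = \frac{8533}{148779}$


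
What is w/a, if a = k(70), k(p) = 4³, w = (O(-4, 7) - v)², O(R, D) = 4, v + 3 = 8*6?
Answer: 1681/64 ≈ 26.266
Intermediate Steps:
v = 45 (v = -3 + 8*6 = -3 + 48 = 45)
w = 1681 (w = (4 - 1*45)² = (4 - 45)² = (-41)² = 1681)
k(p) = 64
a = 64
w/a = 1681/64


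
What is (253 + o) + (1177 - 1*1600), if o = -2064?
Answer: -2234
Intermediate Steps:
(253 + o) + (1177 - 1*1600) = (253 - 2064) + (1177 - 1*1600) = -1811 + (1177 - 1600) = -1811 - 423 = -2234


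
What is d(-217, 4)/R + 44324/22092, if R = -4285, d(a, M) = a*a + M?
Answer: -30373222/3380865 ≈ -8.9839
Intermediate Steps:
d(a, M) = M + a**2 (d(a, M) = a**2 + M = M + a**2)
d(-217, 4)/R + 44324/22092 = (4 + (-217)**2)/(-4285) + 44324/22092 = (4 + 47089)*(-1/4285) + 44324*(1/22092) = 47093*(-1/4285) + 1583/789 = -47093/4285 + 1583/789 = -30373222/3380865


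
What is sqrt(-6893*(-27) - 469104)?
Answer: I*sqrt(282993) ≈ 531.97*I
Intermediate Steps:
sqrt(-6893*(-27) - 469104) = sqrt(186111 - 469104) = sqrt(-282993) = I*sqrt(282993)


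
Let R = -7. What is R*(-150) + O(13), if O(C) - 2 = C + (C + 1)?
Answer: 1079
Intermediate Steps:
O(C) = 3 + 2*C (O(C) = 2 + (C + (C + 1)) = 2 + (C + (1 + C)) = 2 + (1 + 2*C) = 3 + 2*C)
R*(-150) + O(13) = -7*(-150) + (3 + 2*13) = 1050 + (3 + 26) = 1050 + 29 = 1079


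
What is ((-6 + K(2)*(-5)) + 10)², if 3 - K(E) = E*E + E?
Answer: 361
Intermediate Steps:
K(E) = 3 - E - E² (K(E) = 3 - (E*E + E) = 3 - (E² + E) = 3 - (E + E²) = 3 + (-E - E²) = 3 - E - E²)
((-6 + K(2)*(-5)) + 10)² = ((-6 + (3 - 1*2 - 1*2²)*(-5)) + 10)² = ((-6 + (3 - 2 - 1*4)*(-5)) + 10)² = ((-6 + (3 - 2 - 4)*(-5)) + 10)² = ((-6 - 3*(-5)) + 10)² = ((-6 + 15) + 10)² = (9 + 10)² = 19² = 361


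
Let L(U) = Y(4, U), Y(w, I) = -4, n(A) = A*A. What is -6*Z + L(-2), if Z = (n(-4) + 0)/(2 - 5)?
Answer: 28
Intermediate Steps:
n(A) = A²
Z = -16/3 (Z = ((-4)² + 0)/(2 - 5) = (16 + 0)/(-3) = 16*(-⅓) = -16/3 ≈ -5.3333)
L(U) = -4
-6*Z + L(-2) = -6*(-16/3) - 4 = 32 - 4 = 28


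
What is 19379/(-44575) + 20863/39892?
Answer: 156901157/1778185900 ≈ 0.088237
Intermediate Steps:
19379/(-44575) + 20863/39892 = 19379*(-1/44575) + 20863*(1/39892) = -19379/44575 + 20863/39892 = 156901157/1778185900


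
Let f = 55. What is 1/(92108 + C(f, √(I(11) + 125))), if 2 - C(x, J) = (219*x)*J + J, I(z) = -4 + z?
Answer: -46055/5334877606 - 6023*√33/2667438803 ≈ -2.1604e-5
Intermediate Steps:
C(x, J) = 2 - J - 219*J*x (C(x, J) = 2 - ((219*x)*J + J) = 2 - (219*J*x + J) = 2 - (J + 219*J*x) = 2 + (-J - 219*J*x) = 2 - J - 219*J*x)
1/(92108 + C(f, √(I(11) + 125))) = 1/(92108 + (2 - √((-4 + 11) + 125) - 219*√((-4 + 11) + 125)*55)) = 1/(92108 + (2 - √(7 + 125) - 219*√(7 + 125)*55)) = 1/(92108 + (2 - √132 - 219*√132*55)) = 1/(92108 + (2 - 2*√33 - 219*2*√33*55)) = 1/(92108 + (2 - 2*√33 - 24090*√33)) = 1/(92108 + (2 - 24092*√33)) = 1/(92110 - 24092*√33)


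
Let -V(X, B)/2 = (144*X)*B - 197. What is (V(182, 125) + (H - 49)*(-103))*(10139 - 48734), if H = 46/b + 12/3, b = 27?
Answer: 2274184066075/9 ≈ 2.5269e+11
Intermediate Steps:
V(X, B) = 394 - 288*B*X (V(X, B) = -2*((144*X)*B - 197) = -2*(144*B*X - 197) = -2*(-197 + 144*B*X) = 394 - 288*B*X)
H = 154/27 (H = 46/27 + 12/3 = 46*(1/27) + 12*(⅓) = 46/27 + 4 = 154/27 ≈ 5.7037)
(V(182, 125) + (H - 49)*(-103))*(10139 - 48734) = ((394 - 288*125*182) + (154/27 - 49)*(-103))*(10139 - 48734) = ((394 - 6552000) - 1169/27*(-103))*(-38595) = (-6551606 + 120407/27)*(-38595) = -176772955/27*(-38595) = 2274184066075/9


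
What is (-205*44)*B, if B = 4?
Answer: -36080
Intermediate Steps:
(-205*44)*B = -205*44*4 = -9020*4 = -36080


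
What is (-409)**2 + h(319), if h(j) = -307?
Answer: 166974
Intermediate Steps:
(-409)**2 + h(319) = (-409)**2 - 307 = 167281 - 307 = 166974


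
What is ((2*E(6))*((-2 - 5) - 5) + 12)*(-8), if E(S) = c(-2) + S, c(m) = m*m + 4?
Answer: 2592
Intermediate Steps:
c(m) = 4 + m**2 (c(m) = m**2 + 4 = 4 + m**2)
E(S) = 8 + S (E(S) = (4 + (-2)**2) + S = (4 + 4) + S = 8 + S)
((2*E(6))*((-2 - 5) - 5) + 12)*(-8) = ((2*(8 + 6))*((-2 - 5) - 5) + 12)*(-8) = ((2*14)*(-7 - 5) + 12)*(-8) = (28*(-12) + 12)*(-8) = (-336 + 12)*(-8) = -324*(-8) = 2592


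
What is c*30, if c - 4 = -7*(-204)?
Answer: 42960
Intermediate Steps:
c = 1432 (c = 4 - 7*(-204) = 4 + 1428 = 1432)
c*30 = 1432*30 = 42960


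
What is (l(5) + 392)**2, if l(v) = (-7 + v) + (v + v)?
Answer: 160000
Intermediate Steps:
l(v) = -7 + 3*v (l(v) = (-7 + v) + 2*v = -7 + 3*v)
(l(5) + 392)**2 = ((-7 + 3*5) + 392)**2 = ((-7 + 15) + 392)**2 = (8 + 392)**2 = 400**2 = 160000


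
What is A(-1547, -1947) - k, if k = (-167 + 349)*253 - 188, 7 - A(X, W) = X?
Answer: -44304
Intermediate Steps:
A(X, W) = 7 - X
k = 45858 (k = 182*253 - 188 = 46046 - 188 = 45858)
A(-1547, -1947) - k = (7 - 1*(-1547)) - 1*45858 = (7 + 1547) - 45858 = 1554 - 45858 = -44304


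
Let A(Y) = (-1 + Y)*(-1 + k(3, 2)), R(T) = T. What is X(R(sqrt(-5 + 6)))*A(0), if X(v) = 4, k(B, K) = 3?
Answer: -8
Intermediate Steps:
A(Y) = -2 + 2*Y (A(Y) = (-1 + Y)*(-1 + 3) = (-1 + Y)*2 = -2 + 2*Y)
X(R(sqrt(-5 + 6)))*A(0) = 4*(-2 + 2*0) = 4*(-2 + 0) = 4*(-2) = -8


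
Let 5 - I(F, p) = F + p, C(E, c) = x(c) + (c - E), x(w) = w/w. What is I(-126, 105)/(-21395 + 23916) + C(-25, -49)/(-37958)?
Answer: 1044891/95692118 ≈ 0.010919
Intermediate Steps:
x(w) = 1
C(E, c) = 1 + c - E (C(E, c) = 1 + (c - E) = 1 + c - E)
I(F, p) = 5 - F - p (I(F, p) = 5 - (F + p) = 5 + (-F - p) = 5 - F - p)
I(-126, 105)/(-21395 + 23916) + C(-25, -49)/(-37958) = (5 - 1*(-126) - 1*105)/(-21395 + 23916) + (1 - 49 - 1*(-25))/(-37958) = (5 + 126 - 105)/2521 + (1 - 49 + 25)*(-1/37958) = 26*(1/2521) - 23*(-1/37958) = 26/2521 + 23/37958 = 1044891/95692118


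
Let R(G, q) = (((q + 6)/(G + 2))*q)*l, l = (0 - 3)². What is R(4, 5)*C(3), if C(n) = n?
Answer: 495/2 ≈ 247.50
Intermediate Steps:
l = 9 (l = (-3)² = 9)
R(G, q) = 9*q*(6 + q)/(2 + G) (R(G, q) = (((q + 6)/(G + 2))*q)*9 = (((6 + q)/(2 + G))*q)*9 = (q*(6 + q)/(2 + G))*9 = 9*q*(6 + q)/(2 + G))
R(4, 5)*C(3) = (9*5*(6 + 5)/(2 + 4))*3 = (9*5*11/6)*3 = (9*5*(⅙)*11)*3 = (165/2)*3 = 495/2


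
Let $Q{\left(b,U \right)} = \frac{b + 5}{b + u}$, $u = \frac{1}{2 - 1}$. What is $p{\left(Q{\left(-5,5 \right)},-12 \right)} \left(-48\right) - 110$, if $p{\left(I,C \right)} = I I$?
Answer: $-110$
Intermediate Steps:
$u = 1$ ($u = 1^{-1} = 1$)
$Q{\left(b,U \right)} = \frac{5 + b}{1 + b}$ ($Q{\left(b,U \right)} = \frac{b + 5}{b + 1} = \frac{5 + b}{1 + b}$)
$p{\left(I,C \right)} = I^{2}$
$p{\left(Q{\left(-5,5 \right)},-12 \right)} \left(-48\right) - 110 = \left(\frac{5 - 5}{1 - 5}\right)^{2} \left(-48\right) - 110 = \left(\frac{1}{-4} \cdot 0\right)^{2} \left(-48\right) - 110 = \left(\left(- \frac{1}{4}\right) 0\right)^{2} \left(-48\right) - 110 = 0^{2} \left(-48\right) - 110 = 0 \left(-48\right) - 110 = 0 - 110 = -110$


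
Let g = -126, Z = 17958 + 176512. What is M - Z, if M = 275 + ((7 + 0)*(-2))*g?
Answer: -192431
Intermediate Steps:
Z = 194470
M = 2039 (M = 275 + ((7 + 0)*(-2))*(-126) = 275 + (7*(-2))*(-126) = 275 - 14*(-126) = 275 + 1764 = 2039)
M - Z = 2039 - 1*194470 = 2039 - 194470 = -192431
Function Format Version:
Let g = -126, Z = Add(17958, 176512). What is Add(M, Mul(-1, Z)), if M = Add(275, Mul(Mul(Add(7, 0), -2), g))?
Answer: -192431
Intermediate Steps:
Z = 194470
M = 2039 (M = Add(275, Mul(Mul(Add(7, 0), -2), -126)) = Add(275, Mul(Mul(7, -2), -126)) = Add(275, Mul(-14, -126)) = Add(275, 1764) = 2039)
Add(M, Mul(-1, Z)) = Add(2039, Mul(-1, 194470)) = Add(2039, -194470) = -192431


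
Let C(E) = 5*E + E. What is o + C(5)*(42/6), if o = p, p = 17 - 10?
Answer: 217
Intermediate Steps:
p = 7
o = 7
C(E) = 6*E
o + C(5)*(42/6) = 7 + (6*5)*(42/6) = 7 + 30*(42*(1/6)) = 7 + 30*7 = 7 + 210 = 217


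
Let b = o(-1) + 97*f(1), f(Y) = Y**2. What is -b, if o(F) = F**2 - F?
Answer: -99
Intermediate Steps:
b = 99 (b = -(-1 - 1) + 97*1**2 = -1*(-2) + 97*1 = 2 + 97 = 99)
-b = -1*99 = -99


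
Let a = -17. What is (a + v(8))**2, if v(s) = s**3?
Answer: 245025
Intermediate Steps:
(a + v(8))**2 = (-17 + 8**3)**2 = (-17 + 512)**2 = 495**2 = 245025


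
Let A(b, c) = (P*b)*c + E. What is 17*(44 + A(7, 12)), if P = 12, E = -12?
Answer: 17680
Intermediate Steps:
A(b, c) = -12 + 12*b*c (A(b, c) = (12*b)*c - 12 = 12*b*c - 12 = -12 + 12*b*c)
17*(44 + A(7, 12)) = 17*(44 + (-12 + 12*7*12)) = 17*(44 + (-12 + 1008)) = 17*(44 + 996) = 17*1040 = 17680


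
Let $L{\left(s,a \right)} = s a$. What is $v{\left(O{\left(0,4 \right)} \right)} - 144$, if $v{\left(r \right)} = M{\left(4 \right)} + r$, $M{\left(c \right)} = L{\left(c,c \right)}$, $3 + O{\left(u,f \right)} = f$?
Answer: $-127$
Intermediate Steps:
$O{\left(u,f \right)} = -3 + f$
$L{\left(s,a \right)} = a s$
$M{\left(c \right)} = c^{2}$ ($M{\left(c \right)} = c c = c^{2}$)
$v{\left(r \right)} = 16 + r$ ($v{\left(r \right)} = 4^{2} + r = 16 + r$)
$v{\left(O{\left(0,4 \right)} \right)} - 144 = \left(16 + \left(-3 + 4\right)\right) - 144 = \left(16 + 1\right) - 144 = 17 - 144 = -127$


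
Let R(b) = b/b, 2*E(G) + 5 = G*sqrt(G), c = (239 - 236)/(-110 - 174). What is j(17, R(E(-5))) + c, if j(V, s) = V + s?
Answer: 5109/284 ≈ 17.989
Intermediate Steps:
c = -3/284 (c = 3/(-284) = 3*(-1/284) = -3/284 ≈ -0.010563)
E(G) = -5/2 + G**(3/2)/2 (E(G) = -5/2 + (G*sqrt(G))/2 = -5/2 + G**(3/2)/2)
R(b) = 1
j(17, R(E(-5))) + c = (17 + 1) - 3/284 = 18 - 3/284 = 5109/284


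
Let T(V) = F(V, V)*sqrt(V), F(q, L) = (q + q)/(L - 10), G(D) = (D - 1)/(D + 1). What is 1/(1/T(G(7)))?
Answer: -3*sqrt(3)/37 ≈ -0.14044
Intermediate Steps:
G(D) = (-1 + D)/(1 + D)
F(q, L) = 2*q/(-10 + L) (F(q, L) = (2*q)/(-10 + L) = 2*q/(-10 + L))
T(V) = 2*V**(3/2)/(-10 + V) (T(V) = (2*V/(-10 + V))*sqrt(V) = 2*V**(3/2)/(-10 + V))
1/(1/T(G(7))) = 1/(1/(2*((-1 + 7)/(1 + 7))**(3/2)/(-10 + (-1 + 7)/(1 + 7)))) = 1/(1/(2*(6/8)**(3/2)/(-10 + 6/8))) = 1/(1/(2*((1/8)*6)**(3/2)/(-10 + (1/8)*6))) = 1/(1/(2*(3/4)**(3/2)/(-10 + 3/4))) = 1/(1/(2*(3*sqrt(3)/8)/(-37/4))) = 1/(1/(2*(3*sqrt(3)/8)*(-4/37))) = 1/(1/(-3*sqrt(3)/37)) = 1/(-37*sqrt(3)/9) = -3*sqrt(3)/37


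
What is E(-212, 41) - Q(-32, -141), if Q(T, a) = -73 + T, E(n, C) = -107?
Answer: -2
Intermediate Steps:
E(-212, 41) - Q(-32, -141) = -107 - (-73 - 32) = -107 - 1*(-105) = -107 + 105 = -2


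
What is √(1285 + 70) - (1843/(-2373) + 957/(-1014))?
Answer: 1379921/802074 + √1355 ≈ 38.531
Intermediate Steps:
√(1285 + 70) - (1843/(-2373) + 957/(-1014)) = √1355 - (1843*(-1/2373) + 957*(-1/1014)) = √1355 - (-1843/2373 - 319/338) = √1355 - 1*(-1379921/802074) = √1355 + 1379921/802074 = 1379921/802074 + √1355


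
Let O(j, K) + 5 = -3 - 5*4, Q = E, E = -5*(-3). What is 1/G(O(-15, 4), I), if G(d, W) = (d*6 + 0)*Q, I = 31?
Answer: -1/2520 ≈ -0.00039683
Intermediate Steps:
E = 15
Q = 15
O(j, K) = -28 (O(j, K) = -5 + (-3 - 5*4) = -5 + (-3 - 20) = -5 - 23 = -28)
G(d, W) = 90*d (G(d, W) = (d*6 + 0)*15 = (6*d + 0)*15 = (6*d)*15 = 90*d)
1/G(O(-15, 4), I) = 1/(90*(-28)) = 1/(-2520) = -1/2520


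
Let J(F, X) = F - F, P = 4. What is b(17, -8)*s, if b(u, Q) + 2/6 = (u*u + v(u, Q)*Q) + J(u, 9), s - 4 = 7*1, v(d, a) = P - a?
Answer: 6358/3 ≈ 2119.3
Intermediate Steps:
J(F, X) = 0
v(d, a) = 4 - a
s = 11 (s = 4 + 7*1 = 4 + 7 = 11)
b(u, Q) = -⅓ + u² + Q*(4 - Q) (b(u, Q) = -⅓ + ((u*u + (4 - Q)*Q) + 0) = -⅓ + ((u² + Q*(4 - Q)) + 0) = -⅓ + (u² + Q*(4 - Q)) = -⅓ + u² + Q*(4 - Q))
b(17, -8)*s = (-⅓ + 17² - 1*(-8)*(-4 - 8))*11 = (-⅓ + 289 - 1*(-8)*(-12))*11 = (-⅓ + 289 - 96)*11 = (578/3)*11 = 6358/3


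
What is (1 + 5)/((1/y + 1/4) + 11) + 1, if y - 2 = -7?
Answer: 341/221 ≈ 1.5430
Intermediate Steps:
y = -5 (y = 2 - 7 = -5)
(1 + 5)/((1/y + 1/4) + 11) + 1 = (1 + 5)/((1/(-5) + 1/4) + 11) + 1 = 6/((1*(-1/5) + 1*(1/4)) + 11) + 1 = 6/((-1/5 + 1/4) + 11) + 1 = 6/(1/20 + 11) + 1 = 6/(221/20) + 1 = 6*(20/221) + 1 = 120/221 + 1 = 341/221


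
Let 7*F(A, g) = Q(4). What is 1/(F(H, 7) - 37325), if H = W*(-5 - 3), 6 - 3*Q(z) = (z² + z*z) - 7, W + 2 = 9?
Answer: -21/783844 ≈ -2.6791e-5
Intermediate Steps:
W = 7 (W = -2 + 9 = 7)
Q(z) = 13/3 - 2*z²/3 (Q(z) = 2 - ((z² + z*z) - 7)/3 = 2 - ((z² + z²) - 7)/3 = 2 - (2*z² - 7)/3 = 2 - (-7 + 2*z²)/3 = 2 + (7/3 - 2*z²/3) = 13/3 - 2*z²/3)
H = -56 (H = 7*(-5 - 3) = 7*(-8) = -56)
F(A, g) = -19/21 (F(A, g) = (13/3 - ⅔*4²)/7 = (13/3 - ⅔*16)/7 = (13/3 - 32/3)/7 = (⅐)*(-19/3) = -19/21)
1/(F(H, 7) - 37325) = 1/(-19/21 - 37325) = 1/(-783844/21) = -21/783844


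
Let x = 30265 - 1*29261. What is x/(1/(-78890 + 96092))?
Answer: 17270808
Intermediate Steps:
x = 1004 (x = 30265 - 29261 = 1004)
x/(1/(-78890 + 96092)) = 1004/(1/(-78890 + 96092)) = 1004/(1/17202) = 1004*17202 = 17270808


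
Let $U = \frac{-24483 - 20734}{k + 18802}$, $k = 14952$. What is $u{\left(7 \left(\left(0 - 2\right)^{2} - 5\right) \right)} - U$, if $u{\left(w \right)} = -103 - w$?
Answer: $- \frac{3195167}{33754} \approx -94.66$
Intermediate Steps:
$U = - \frac{45217}{33754}$ ($U = \frac{-24483 - 20734}{14952 + 18802} = - \frac{45217}{33754} \approx -1.3396$)
$u{\left(7 \left(\left(0 - 2\right)^{2} - 5\right) \right)} - U = \left(-103 - 7 \left(\left(0 - 2\right)^{2} - 5\right)\right) - - \frac{45217}{33754} = \left(-103 - 7 \left(\left(-2\right)^{2} - 5\right)\right) + \frac{45217}{33754} = \left(-103 - 7 \left(4 - 5\right)\right) + \frac{45217}{33754} = \left(-103 - 7 \left(-1\right)\right) + \frac{45217}{33754} = \left(-103 - -7\right) + \frac{45217}{33754} = \left(-103 + 7\right) + \frac{45217}{33754} = -96 + \frac{45217}{33754} = - \frac{3195167}{33754}$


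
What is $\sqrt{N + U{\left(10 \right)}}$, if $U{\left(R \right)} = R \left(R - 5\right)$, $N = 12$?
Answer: $\sqrt{62} \approx 7.874$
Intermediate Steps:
$U{\left(R \right)} = R \left(-5 + R\right)$
$\sqrt{N + U{\left(10 \right)}} = \sqrt{12 + 10 \left(-5 + 10\right)} = \sqrt{12 + 10 \cdot 5} = \sqrt{12 + 50} = \sqrt{62}$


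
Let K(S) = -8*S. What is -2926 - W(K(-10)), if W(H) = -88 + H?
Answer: -2918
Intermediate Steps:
-2926 - W(K(-10)) = -2926 - (-88 - 8*(-10)) = -2926 - (-88 + 80) = -2926 - 1*(-8) = -2926 + 8 = -2918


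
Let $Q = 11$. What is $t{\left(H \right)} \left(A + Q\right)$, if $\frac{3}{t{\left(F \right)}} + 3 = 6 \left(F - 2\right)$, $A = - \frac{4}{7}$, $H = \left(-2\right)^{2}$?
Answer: $\frac{73}{21} \approx 3.4762$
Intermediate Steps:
$H = 4$
$A = - \frac{4}{7}$ ($A = \left(-4\right) \frac{1}{7} = - \frac{4}{7} \approx -0.57143$)
$t{\left(F \right)} = \frac{3}{-15 + 6 F}$ ($t{\left(F \right)} = \frac{3}{-3 + 6 \left(F - 2\right)} = \frac{3}{-3 + 6 \left(-2 + F\right)} = \frac{3}{-3 + \left(-12 + 6 F\right)} = \frac{3}{-15 + 6 F}$)
$t{\left(H \right)} \left(A + Q\right) = \frac{- \frac{4}{7} + 11}{-5 + 2 \cdot 4} = \frac{1}{-5 + 8} \cdot \frac{73}{7} = \frac{1}{3} \cdot \frac{73}{7} = \frac{73}{21}$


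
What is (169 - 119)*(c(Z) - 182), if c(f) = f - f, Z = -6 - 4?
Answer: -9100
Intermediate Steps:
Z = -10
c(f) = 0
(169 - 119)*(c(Z) - 182) = (169 - 119)*(0 - 182) = 50*(-182) = -9100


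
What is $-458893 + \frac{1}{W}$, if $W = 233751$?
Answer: $- \frac{107266697642}{233751} \approx -4.5889 \cdot 10^{5}$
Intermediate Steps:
$-458893 + \frac{1}{W} = -458893 + \frac{1}{233751} = - \frac{107266697642}{233751}$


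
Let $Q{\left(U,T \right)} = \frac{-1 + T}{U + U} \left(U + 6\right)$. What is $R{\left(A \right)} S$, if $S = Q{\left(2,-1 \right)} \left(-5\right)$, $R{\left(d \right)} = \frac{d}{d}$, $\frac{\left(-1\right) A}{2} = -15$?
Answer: $20$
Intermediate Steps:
$A = 30$ ($A = \left(-2\right) \left(-15\right) = 30$)
$R{\left(d \right)} = 1$
$Q{\left(U,T \right)} = \frac{\left(-1 + T\right) \left(6 + U\right)}{2 U}$ ($Q{\left(U,T \right)} = \frac{-1 + T}{2 U} \left(6 + U\right) = \frac{\left(-1 + T\right) \left(6 + U\right)}{2 U}$)
$S = 20$ ($S = \frac{-6 + 6 \left(-1\right) + 2 \left(-1 - 1\right)}{2 \cdot 2} \left(-5\right) = \frac{1}{2} \cdot \frac{1}{2} \left(-6 - 6 + 2 \left(-2\right)\right) \left(-5\right) = \frac{1}{2} \cdot \frac{1}{2} \left(-6 - 6 - 4\right) \left(-5\right) = \frac{1}{2} \cdot \frac{1}{2} \left(-16\right) \left(-5\right) = \left(-4\right) \left(-5\right) = 20$)
$R{\left(A \right)} S = 1 \cdot 20 = 20$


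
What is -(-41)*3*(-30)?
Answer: -3690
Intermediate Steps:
-(-41)*3*(-30) = -41*(-3)*(-30) = 123*(-30) = -3690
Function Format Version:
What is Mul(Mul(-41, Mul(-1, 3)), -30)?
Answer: -3690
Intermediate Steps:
Mul(Mul(-41, Mul(-1, 3)), -30) = Mul(Mul(-41, -3), -30) = Mul(123, -30) = -3690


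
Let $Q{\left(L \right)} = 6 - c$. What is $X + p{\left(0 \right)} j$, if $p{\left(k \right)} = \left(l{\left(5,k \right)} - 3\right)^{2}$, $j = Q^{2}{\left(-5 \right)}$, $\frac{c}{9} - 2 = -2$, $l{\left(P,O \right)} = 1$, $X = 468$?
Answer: $612$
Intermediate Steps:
$c = 0$ ($c = 18 + 9 \left(-2\right) = 18 - 18 = 0$)
$Q{\left(L \right)} = 6$ ($Q{\left(L \right)} = 6 - 0 = 6 + 0 = 6$)
$j = 36$ ($j = 6^{2} = 36$)
$p{\left(k \right)} = 4$ ($p{\left(k \right)} = \left(1 - 3\right)^{2} = \left(-2\right)^{2} = 4$)
$X + p{\left(0 \right)} j = 468 + 4 \cdot 36 = 468 + 144 = 612$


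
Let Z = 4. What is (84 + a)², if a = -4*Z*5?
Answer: 16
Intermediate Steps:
a = -80 (a = -4*4*5 = -16*5 = -80)
(84 + a)² = (84 - 80)² = 4² = 16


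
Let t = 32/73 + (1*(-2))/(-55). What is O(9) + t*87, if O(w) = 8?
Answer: 197942/4015 ≈ 49.301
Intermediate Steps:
t = 1906/4015 (t = 32*(1/73) - 2*(-1/55) = 32/73 + 2/55 = 1906/4015 ≈ 0.47472)
O(9) + t*87 = 8 + (1906/4015)*87 = 8 + 165822/4015 = 197942/4015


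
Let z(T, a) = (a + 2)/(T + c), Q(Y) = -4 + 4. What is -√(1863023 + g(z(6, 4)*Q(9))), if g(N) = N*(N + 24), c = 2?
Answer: -√1863023 ≈ -1364.9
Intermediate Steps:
Q(Y) = 0
z(T, a) = (2 + a)/(2 + T) (z(T, a) = (a + 2)/(T + 2) = (2 + a)/(2 + T))
g(N) = N*(24 + N)
-√(1863023 + g(z(6, 4)*Q(9))) = -√(1863023 + (((2 + 4)/(2 + 6))*0)*(24 + ((2 + 4)/(2 + 6))*0)) = -√(1863023 + ((6/8)*0)*(24 + (6/8)*0)) = -√(1863023 + (((⅛)*6)*0)*(24 + ((⅛)*6)*0)) = -√(1863023 + ((¾)*0)*(24 + (¾)*0)) = -√(1863023 + 0*(24 + 0)) = -√(1863023 + 0*24) = -√(1863023 + 0) = -√1863023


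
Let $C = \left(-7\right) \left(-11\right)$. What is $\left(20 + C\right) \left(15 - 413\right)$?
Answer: $-38606$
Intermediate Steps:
$C = 77$
$\left(20 + C\right) \left(15 - 413\right) = \left(20 + 77\right) \left(15 - 413\right) = 97 \left(-398\right) = -38606$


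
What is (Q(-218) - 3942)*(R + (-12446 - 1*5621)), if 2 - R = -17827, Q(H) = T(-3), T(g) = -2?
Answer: 938672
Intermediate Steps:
Q(H) = -2
R = 17829 (R = 2 - 1*(-17827) = 2 + 17827 = 17829)
(Q(-218) - 3942)*(R + (-12446 - 1*5621)) = (-2 - 3942)*(17829 + (-12446 - 1*5621)) = -3944*(17829 + (-12446 - 5621)) = -3944*(17829 - 18067) = -3944*(-238) = 938672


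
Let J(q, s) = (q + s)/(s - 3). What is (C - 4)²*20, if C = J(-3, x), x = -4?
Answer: 180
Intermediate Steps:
J(q, s) = (q + s)/(-3 + s)
C = 1 (C = (-3 - 4)/(-3 - 4) = -7/(-7) = -⅐*(-7) = 1)
(C - 4)²*20 = (1 - 4)²*20 = (-3)²*20 = 9*20 = 180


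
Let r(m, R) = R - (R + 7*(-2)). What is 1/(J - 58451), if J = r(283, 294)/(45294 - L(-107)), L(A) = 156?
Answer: -22569/1319180612 ≈ -1.7108e-5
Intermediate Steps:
r(m, R) = 14 (r(m, R) = R - (R - 14) = R - (-14 + R) = R + (14 - R) = 14)
J = 7/22569 (J = 14/(45294 - 1*156) = 14/(45294 - 156) = 14/45138 = 14*(1/45138) = 7/22569 ≈ 0.00031016)
1/(J - 58451) = 1/(7/22569 - 58451) = 1/(-1319180612/22569) = -22569/1319180612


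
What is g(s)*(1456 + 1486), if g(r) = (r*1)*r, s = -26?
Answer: 1988792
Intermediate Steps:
g(r) = r² (g(r) = r*r = r²)
g(s)*(1456 + 1486) = (-26)²*(1456 + 1486) = 676*2942 = 1988792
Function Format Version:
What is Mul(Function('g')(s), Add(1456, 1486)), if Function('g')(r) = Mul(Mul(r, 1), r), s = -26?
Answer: 1988792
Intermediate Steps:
Function('g')(r) = Pow(r, 2) (Function('g')(r) = Mul(r, r) = Pow(r, 2))
Mul(Function('g')(s), Add(1456, 1486)) = Mul(Pow(-26, 2), Add(1456, 1486)) = Mul(676, 2942) = 1988792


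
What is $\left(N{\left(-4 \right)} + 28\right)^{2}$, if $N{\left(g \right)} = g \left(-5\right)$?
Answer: $2304$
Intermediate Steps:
$N{\left(g \right)} = - 5 g$
$\left(N{\left(-4 \right)} + 28\right)^{2} = \left(\left(-5\right) \left(-4\right) + 28\right)^{2} = \left(20 + 28\right)^{2} = 48^{2} = 2304$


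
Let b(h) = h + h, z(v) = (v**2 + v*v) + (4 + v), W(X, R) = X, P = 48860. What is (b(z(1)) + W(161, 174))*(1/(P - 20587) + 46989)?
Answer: 33212999950/4039 ≈ 8.2231e+6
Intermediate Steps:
z(v) = 4 + v + 2*v**2 (z(v) = (v**2 + v**2) + (4 + v) = 2*v**2 + (4 + v) = 4 + v + 2*v**2)
b(h) = 2*h
(b(z(1)) + W(161, 174))*(1/(P - 20587) + 46989) = (2*(4 + 1 + 2*1**2) + 161)*(1/(48860 - 20587) + 46989) = (2*(4 + 1 + 2*1) + 161)*(1/28273 + 46989) = (2*(4 + 1 + 2) + 161)*(1/28273 + 46989) = (2*7 + 161)*(1328519998/28273) = (14 + 161)*(1328519998/28273) = 175*(1328519998/28273) = 33212999950/4039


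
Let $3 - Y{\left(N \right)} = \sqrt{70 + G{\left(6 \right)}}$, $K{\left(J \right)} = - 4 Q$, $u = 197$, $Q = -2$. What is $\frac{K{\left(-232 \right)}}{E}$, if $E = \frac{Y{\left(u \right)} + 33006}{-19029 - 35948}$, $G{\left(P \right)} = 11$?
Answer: $- \frac{54977}{4125} \approx -13.328$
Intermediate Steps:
$K{\left(J \right)} = 8$ ($K{\left(J \right)} = \left(-4\right) \left(-2\right) = 8$)
$Y{\left(N \right)} = -6$ ($Y{\left(N \right)} = 3 - \sqrt{70 + 11} = 3 - \sqrt{81} = 3 - 9 = -6$)
$E = - \frac{33000}{54977}$ ($E = \frac{-6 + 33006}{-19029 - 35948} = \frac{33000}{-54977} = 33000 \left(- \frac{1}{54977}\right) = - \frac{33000}{54977} \approx -0.60025$)
$\frac{K{\left(-232 \right)}}{E} = \frac{8}{- \frac{33000}{54977}} = 8 \left(- \frac{54977}{33000}\right) = - \frac{54977}{4125}$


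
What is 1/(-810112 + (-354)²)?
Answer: -1/684796 ≈ -1.4603e-6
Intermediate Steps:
1/(-810112 + (-354)²) = 1/(-810112 + 125316) = 1/(-684796) = -1/684796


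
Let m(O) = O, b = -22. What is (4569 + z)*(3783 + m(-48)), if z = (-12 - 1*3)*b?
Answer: 18297765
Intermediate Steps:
z = 330 (z = (-12 - 1*3)*(-22) = (-12 - 3)*(-22) = -15*(-22) = 330)
(4569 + z)*(3783 + m(-48)) = (4569 + 330)*(3783 - 48) = 4899*3735 = 18297765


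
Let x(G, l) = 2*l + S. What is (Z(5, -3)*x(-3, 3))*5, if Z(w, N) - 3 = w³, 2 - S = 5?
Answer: 1920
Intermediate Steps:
S = -3 (S = 2 - 1*5 = 2 - 5 = -3)
x(G, l) = -3 + 2*l (x(G, l) = 2*l - 3 = -3 + 2*l)
Z(w, N) = 3 + w³
(Z(5, -3)*x(-3, 3))*5 = ((3 + 5³)*(-3 + 2*3))*5 = ((3 + 125)*(-3 + 6))*5 = (128*3)*5 = 384*5 = 1920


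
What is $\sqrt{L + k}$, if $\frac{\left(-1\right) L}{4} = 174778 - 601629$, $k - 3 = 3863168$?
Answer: $5 \sqrt{222823} \approx 2360.2$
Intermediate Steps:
$k = 3863171$ ($k = 3 + 3863168 = 3863171$)
$L = 1707404$ ($L = - 4 \left(174778 - 601629\right) = \left(-4\right) \left(-426851\right) = 1707404$)
$\sqrt{L + k} = \sqrt{1707404 + 3863171} = \sqrt{5570575} = 5 \sqrt{222823}$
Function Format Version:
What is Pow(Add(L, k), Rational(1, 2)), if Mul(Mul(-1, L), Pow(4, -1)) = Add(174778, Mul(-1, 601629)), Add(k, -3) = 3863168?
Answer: Mul(5, Pow(222823, Rational(1, 2))) ≈ 2360.2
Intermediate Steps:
k = 3863171 (k = Add(3, 3863168) = 3863171)
L = 1707404 (L = Mul(-4, Add(174778, Mul(-1, 601629))) = Mul(-4, Add(174778, -601629)) = Mul(-4, -426851) = 1707404)
Pow(Add(L, k), Rational(1, 2)) = Pow(Add(1707404, 3863171), Rational(1, 2)) = Pow(5570575, Rational(1, 2)) = Mul(5, Pow(222823, Rational(1, 2)))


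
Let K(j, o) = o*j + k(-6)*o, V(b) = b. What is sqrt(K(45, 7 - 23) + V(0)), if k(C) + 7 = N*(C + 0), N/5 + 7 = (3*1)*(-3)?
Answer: 4*I*sqrt(518) ≈ 91.038*I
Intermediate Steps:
N = -80 (N = -35 + 5*((3*1)*(-3)) = -35 + 5*(3*(-3)) = -35 + 5*(-9) = -35 - 45 = -80)
k(C) = -7 - 80*C (k(C) = -7 - 80*(C + 0) = -7 - 80*C)
K(j, o) = 473*o + j*o (K(j, o) = o*j + (-7 - 80*(-6))*o = j*o + (-7 + 480)*o = j*o + 473*o = 473*o + j*o)
sqrt(K(45, 7 - 23) + V(0)) = sqrt((7 - 23)*(473 + 45) + 0) = sqrt(-16*518 + 0) = sqrt(-8288 + 0) = sqrt(-8288) = 4*I*sqrt(518)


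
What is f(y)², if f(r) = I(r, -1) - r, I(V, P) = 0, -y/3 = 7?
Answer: 441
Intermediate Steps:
y = -21 (y = -3*7 = -21)
f(r) = -r (f(r) = 0 - r = -r)
f(y)² = (-1*(-21))² = 21² = 441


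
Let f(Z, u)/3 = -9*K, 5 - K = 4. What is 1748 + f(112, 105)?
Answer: 1721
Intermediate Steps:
K = 1 (K = 5 - 1*4 = 5 - 4 = 1)
f(Z, u) = -27 (f(Z, u) = 3*(-9*1) = 3*(-9) = -27)
1748 + f(112, 105) = 1748 - 27 = 1721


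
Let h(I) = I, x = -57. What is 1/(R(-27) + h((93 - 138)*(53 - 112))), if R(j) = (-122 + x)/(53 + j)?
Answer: 26/68851 ≈ 0.00037763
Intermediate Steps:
R(j) = -179/(53 + j) (R(j) = (-122 - 57)/(53 + j) = -179/(53 + j))
1/(R(-27) + h((93 - 138)*(53 - 112))) = 1/(-179/(53 - 27) + (93 - 138)*(53 - 112)) = 1/(-179/26 - 45*(-59)) = 1/(-179*1/26 + 2655) = 1/(-179/26 + 2655) = 1/(68851/26) = 26/68851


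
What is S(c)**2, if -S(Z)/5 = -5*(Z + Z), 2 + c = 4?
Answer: 10000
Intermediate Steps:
c = 2 (c = -2 + 4 = 2)
S(Z) = 50*Z (S(Z) = -(-25)*(Z + Z) = -(-25)*2*Z = -(-50)*Z = 50*Z)
S(c)**2 = (50*2)**2 = 100**2 = 10000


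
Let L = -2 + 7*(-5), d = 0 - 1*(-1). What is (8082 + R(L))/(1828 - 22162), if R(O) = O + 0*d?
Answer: -8045/20334 ≈ -0.39564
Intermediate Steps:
d = 1 (d = 0 + 1 = 1)
L = -37 (L = -2 - 35 = -37)
R(O) = O (R(O) = O + 0*1 = O + 0 = O)
(8082 + R(L))/(1828 - 22162) = (8082 - 37)/(1828 - 22162) = 8045/(-20334) = 8045*(-1/20334) = -8045/20334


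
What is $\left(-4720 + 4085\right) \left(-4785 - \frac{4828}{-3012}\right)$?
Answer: $\frac{2287205230}{753} \approx 3.0375 \cdot 10^{6}$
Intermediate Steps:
$\left(-4720 + 4085\right) \left(-4785 - \frac{4828}{-3012}\right) = - 635 \left(-4785 - - \frac{1207}{753}\right) = - 635 \left(-4785 + \frac{1207}{753}\right) = \left(-635\right) \left(- \frac{3601898}{753}\right) = \frac{2287205230}{753}$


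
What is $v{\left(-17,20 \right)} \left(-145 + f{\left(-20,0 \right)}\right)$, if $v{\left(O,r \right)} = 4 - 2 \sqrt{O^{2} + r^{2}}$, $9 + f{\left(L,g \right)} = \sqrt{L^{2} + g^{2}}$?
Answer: $-536 + 268 \sqrt{689} \approx 6498.7$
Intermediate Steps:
$f{\left(L,g \right)} = -9 + \sqrt{L^{2} + g^{2}}$
$v{\left(-17,20 \right)} \left(-145 + f{\left(-20,0 \right)}\right) = \left(4 - 2 \sqrt{\left(-17\right)^{2} + 20^{2}}\right) \left(-145 - \left(9 - \sqrt{\left(-20\right)^{2} + 0^{2}}\right)\right) = \left(4 - 2 \sqrt{289 + 400}\right) \left(-145 - \left(9 - \sqrt{400 + 0}\right)\right) = \left(4 - 2 \sqrt{689}\right) \left(-145 - \left(9 - \sqrt{400}\right)\right) = \left(4 - 2 \sqrt{689}\right) \left(-145 + \left(-9 + 20\right)\right) = \left(4 - 2 \sqrt{689}\right) \left(-145 + 11\right) = \left(4 - 2 \sqrt{689}\right) \left(-134\right) = -536 + 268 \sqrt{689}$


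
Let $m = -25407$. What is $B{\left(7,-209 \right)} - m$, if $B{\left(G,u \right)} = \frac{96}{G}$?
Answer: $\frac{177945}{7} \approx 25421.0$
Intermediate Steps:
$B{\left(7,-209 \right)} - m = \frac{96}{7} - -25407 = 96 \cdot \frac{1}{7} + 25407 = \frac{96}{7} + 25407 = \frac{177945}{7}$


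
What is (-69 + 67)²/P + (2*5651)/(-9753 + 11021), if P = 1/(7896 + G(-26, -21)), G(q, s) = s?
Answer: 19976651/634 ≈ 31509.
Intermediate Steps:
P = 1/7875 (P = 1/(7896 - 21) = 1/7875 ≈ 0.00012698)
(-69 + 67)²/P + (2*5651)/(-9753 + 11021) = (-69 + 67)²/(1/7875) + (2*5651)/(-9753 + 11021) = (-2)²*7875 + 11302/1268 = 4*7875 + 11302*(1/1268) = 31500 + 5651/634 = 19976651/634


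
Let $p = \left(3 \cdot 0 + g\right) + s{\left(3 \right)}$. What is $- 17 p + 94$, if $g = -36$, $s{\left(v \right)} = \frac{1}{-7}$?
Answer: $\frac{4959}{7} \approx 708.43$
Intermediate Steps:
$s{\left(v \right)} = - \frac{1}{7}$
$p = - \frac{253}{7}$ ($p = \left(3 \cdot 0 - 36\right) - \frac{1}{7} = \left(0 - 36\right) - \frac{1}{7} = -36 - \frac{1}{7} = - \frac{253}{7} \approx -36.143$)
$- 17 p + 94 = \left(-17\right) \left(- \frac{253}{7}\right) + 94 = \frac{4301}{7} + 94 = \frac{4959}{7}$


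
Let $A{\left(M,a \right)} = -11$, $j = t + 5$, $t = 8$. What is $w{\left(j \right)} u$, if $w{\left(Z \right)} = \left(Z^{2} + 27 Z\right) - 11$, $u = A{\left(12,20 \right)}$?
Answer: $-5599$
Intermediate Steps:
$j = 13$ ($j = 8 + 5 = 13$)
$u = -11$
$w{\left(Z \right)} = -11 + Z^{2} + 27 Z$
$w{\left(j \right)} u = \left(-11 + 13^{2} + 27 \cdot 13\right) \left(-11\right) = \left(-11 + 169 + 351\right) \left(-11\right) = 509 \left(-11\right) = -5599$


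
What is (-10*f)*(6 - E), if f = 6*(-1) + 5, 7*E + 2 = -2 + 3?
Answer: 430/7 ≈ 61.429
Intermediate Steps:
E = -⅐ (E = -2/7 + (-2 + 3)/7 = -2/7 + (⅐)*1 = -2/7 + ⅐ = -⅐ ≈ -0.14286)
f = -1 (f = -6 + 5 = -1)
(-10*f)*(6 - E) = (-10*(-1))*(6 - 1*(-⅐)) = 10*(6 + ⅐) = 10*(43/7) = 430/7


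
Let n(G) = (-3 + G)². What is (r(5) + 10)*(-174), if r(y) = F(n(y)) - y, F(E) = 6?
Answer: -1914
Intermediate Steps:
r(y) = 6 - y
(r(5) + 10)*(-174) = ((6 - 1*5) + 10)*(-174) = ((6 - 5) + 10)*(-174) = (1 + 10)*(-174) = 11*(-174) = -1914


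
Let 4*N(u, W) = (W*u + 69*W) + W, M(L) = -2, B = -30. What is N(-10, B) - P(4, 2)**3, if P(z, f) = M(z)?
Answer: -442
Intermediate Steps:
P(z, f) = -2
N(u, W) = 35*W/2 + W*u/4 (N(u, W) = ((W*u + 69*W) + W)/4 = ((69*W + W*u) + W)/4 = (70*W + W*u)/4 = 35*W/2 + W*u/4)
N(-10, B) - P(4, 2)**3 = (1/4)*(-30)*(70 - 10) - 1*(-2)**3 = (1/4)*(-30)*60 - 1*(-8) = -450 + 8 = -442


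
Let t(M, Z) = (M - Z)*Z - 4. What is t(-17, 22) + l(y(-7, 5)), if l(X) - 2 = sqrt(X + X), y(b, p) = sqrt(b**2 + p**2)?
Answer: -860 + 2**(3/4)*37**(1/4) ≈ -855.85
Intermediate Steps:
t(M, Z) = -4 + Z*(M - Z) (t(M, Z) = Z*(M - Z) - 4 = -4 + Z*(M - Z))
l(X) = 2 + sqrt(2)*sqrt(X) (l(X) = 2 + sqrt(X + X) = 2 + sqrt(2*X) = 2 + sqrt(2)*sqrt(X))
t(-17, 22) + l(y(-7, 5)) = (-4 - 1*22**2 - 17*22) + (2 + sqrt(2)*sqrt(sqrt((-7)**2 + 5**2))) = (-4 - 1*484 - 374) + (2 + sqrt(2)*sqrt(sqrt(49 + 25))) = (-4 - 484 - 374) + (2 + sqrt(2)*sqrt(sqrt(74))) = -862 + (2 + sqrt(2)*74**(1/4)) = -862 + (2 + 2**(3/4)*37**(1/4)) = -860 + 2**(3/4)*37**(1/4)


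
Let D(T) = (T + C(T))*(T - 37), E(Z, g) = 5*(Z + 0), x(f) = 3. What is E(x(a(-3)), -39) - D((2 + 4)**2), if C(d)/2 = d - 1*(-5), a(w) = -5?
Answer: 133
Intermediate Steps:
C(d) = 10 + 2*d (C(d) = 2*(d - 1*(-5)) = 2*(d + 5) = 2*(5 + d) = 10 + 2*d)
E(Z, g) = 5*Z
D(T) = (-37 + T)*(10 + 3*T) (D(T) = (T + (10 + 2*T))*(T - 37) = (10 + 3*T)*(-37 + T) = (-37 + T)*(10 + 3*T))
E(x(a(-3)), -39) - D((2 + 4)**2) = 5*3 - (-370 - 101*(2 + 4)**2 + 3*((2 + 4)**2)**2) = 15 - (-370 - 101*6**2 + 3*(6**2)**2) = 15 - (-370 - 101*36 + 3*36**2) = 15 - (-370 - 3636 + 3*1296) = 15 - (-370 - 3636 + 3888) = 15 - 1*(-118) = 15 + 118 = 133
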